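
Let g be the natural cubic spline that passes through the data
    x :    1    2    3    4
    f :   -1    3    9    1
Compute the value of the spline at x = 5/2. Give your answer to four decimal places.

Put m_i = g'' at the i-th knot. Here h = (1, 1, 1) and Δ = (4, 6, -8), so the interior equations h_(i-1)·m_(i-1) + 2(h_(i-1)+h_i)·m_i + h_i·m_(i+1) = 6(Δ_i − Δ_(i-1)) read
  1·m_0 + 4·m_1 + 1·m_2 = 6(Δ_1 - Δ_0) = 12
  1·m_1 + 4·m_2 + 1·m_3 = 6(Δ_2 - Δ_1) = -84
Natural end conditions: m_0 = m_3 = 0.
Hence m_0 = 0, m_1 = 44/5, m_2 = -116/5, m_3 = 0.
On [2, 3], g(x) = 3 + 104/15·(x - 2) + 22/5·(x - 2)² - 16/3·(x - 2)³.
With (x - 2) = 1/2: g(5/2) = 69/10.

6.9000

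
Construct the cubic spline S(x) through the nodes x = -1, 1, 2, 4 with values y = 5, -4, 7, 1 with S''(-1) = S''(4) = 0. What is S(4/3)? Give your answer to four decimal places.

With M_i denoting the second derivative at x_i, h_i = 2, 1, 2, and Δ_i = (y_(i+1) − y_i)/h_i = -9/2, 11, -3:
  2·M_0 + 6·M_1 + 1·M_2 = 6(Δ_1 - Δ_0) = 93
  1·M_1 + 6·M_2 + 2·M_3 = 6(Δ_2 - Δ_1) = -84
Natural end conditions: M_0 = M_3 = 0.
Solving the tridiagonal system: M_0 = 0, M_1 = 642/35, M_2 = -597/35, M_3 = 0.
On [1, 2], S(x) = -4 + 541/70·(x - 1) + 321/35·(x - 1)² - 59/10·(x - 1)³.
With (x - 1) = 1/3: S(4/3) = -589/945.

-0.6233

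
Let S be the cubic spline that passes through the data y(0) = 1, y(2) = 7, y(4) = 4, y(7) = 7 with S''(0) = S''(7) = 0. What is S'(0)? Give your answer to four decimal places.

4.3158

With M_i denoting the second derivative at x_i, h_i = 2, 2, 3, and Δ_i = (y_(i+1) − y_i)/h_i = 3, -3/2, 1:
  2·M_0 + 8·M_1 + 2·M_2 = 6(Δ_1 - Δ_0) = -27
  2·M_1 + 10·M_2 + 3·M_3 = 6(Δ_2 - Δ_1) = 15
Natural end conditions: M_0 = M_3 = 0.
Forward elimination and back-substitution give M_0 = 0, M_1 = -75/19, M_2 = 87/38, M_3 = 0.
On [0, 2], S'(x) = b_0 + 2c_0·x + 3d_0·x² with b_0 = Δ_0 - h_0(2M_0 + M_1)/6 = 82/19, c_0 = M_0/2 = 0, d_0 = (M_1 - M_0)/(6h_0) = -25/76. So S'(0) = 82/19.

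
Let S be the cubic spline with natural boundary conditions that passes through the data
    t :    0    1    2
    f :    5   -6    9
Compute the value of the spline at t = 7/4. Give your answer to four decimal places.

Put M_i = S'' at the i-th knot. Here h = (1, 1) and Δ = (-11, 15), so the interior equations h_(i-1)·M_(i-1) + 2(h_(i-1)+h_i)·M_i + h_i·M_(i+1) = 6(Δ_i − Δ_(i-1)) read
  1·M_0 + 4·M_1 + 1·M_2 = 6(Δ_1 - Δ_0) = 156
Natural end conditions: M_0 = M_2 = 0.
Forward elimination and back-substitution give M_0 = 0, M_1 = 39, M_2 = 0.
On [1, 2], S(t) = -6 + 2·(t - 1) + 39/2·(t - 1)² - 13/2·(t - 1)³.
With (t - 1) = 3/4: S(7/4) = 477/128.

3.7266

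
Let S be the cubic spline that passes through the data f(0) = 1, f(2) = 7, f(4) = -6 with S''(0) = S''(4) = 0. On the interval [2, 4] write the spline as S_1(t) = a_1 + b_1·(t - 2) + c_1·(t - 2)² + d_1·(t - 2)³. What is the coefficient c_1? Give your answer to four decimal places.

With σ_i denoting the second derivative at x_i, h_i = 2, 2, and Δ_i = (y_(i+1) − y_i)/h_i = 3, -13/2:
  2·σ_0 + 8·σ_1 + 2·σ_2 = 6(Δ_1 - Δ_0) = -57
Natural end conditions: σ_0 = σ_2 = 0.
Solving: σ_0 = 0, σ_1 = -57/8, σ_2 = 0.
On [2, 4], with S_1(t) = a_1 + b_1·(t - 2) + c_1·(t - 2)² + d_1·(t - 2)³: c_1 = σ_1/2 = -57/16, d_1 = (σ_2 - σ_1)/(6h_1) = 19/32, b_1 = Δ_1 - h_1(2σ_1 + σ_2)/6 = -7/4.

-3.5625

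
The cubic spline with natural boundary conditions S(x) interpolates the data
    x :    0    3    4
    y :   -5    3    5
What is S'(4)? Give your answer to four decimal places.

Let M_i = S''(x_i). Step sizes h_i = 3, 1; slopes of the chords Δ_i = (y_(i+1) - y_i)/h_i = 8/3, 2.
  3·M_0 + 8·M_1 + 1·M_2 = 6(Δ_1 - Δ_0) = -4
Natural end conditions: M_0 = M_2 = 0.
Hence M_0 = 0, M_1 = -1/2, M_2 = 0.
On [3, 4], S'(x) = b_1 + 2c_1·(x - 3) + 3d_1·(x - 3)² with b_1 = Δ_1 - h_1(2M_1 + M_2)/6 = 13/6, c_1 = M_1/2 = -1/4, d_1 = (M_2 - M_1)/(6h_1) = 1/12. So S'(4) = 23/12.

1.9167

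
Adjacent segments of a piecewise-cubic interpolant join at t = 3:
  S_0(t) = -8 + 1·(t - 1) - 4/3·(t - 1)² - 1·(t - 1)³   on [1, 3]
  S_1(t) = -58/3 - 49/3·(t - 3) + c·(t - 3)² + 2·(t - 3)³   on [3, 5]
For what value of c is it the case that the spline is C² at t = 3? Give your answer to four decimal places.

-7.3333

S_0''(t) = -8/3 - 6·(t - 1), so S_0''(3) = -44/3. On the right, S_1''(3) = 2c, so c = -22/3.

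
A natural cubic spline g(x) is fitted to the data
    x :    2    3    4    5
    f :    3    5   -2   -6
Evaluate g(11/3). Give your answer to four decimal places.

With m_i denoting the second derivative at x_i, h_i = 1, 1, 1, and Δ_i = (y_(i+1) − y_i)/h_i = 2, -7, -4:
  1·m_0 + 4·m_1 + 1·m_2 = 6(Δ_1 - Δ_0) = -54
  1·m_1 + 4·m_2 + 1·m_3 = 6(Δ_2 - Δ_1) = 18
Natural end conditions: m_0 = m_3 = 0.
Solving: m_0 = 0, m_1 = -78/5, m_2 = 42/5, m_3 = 0.
On [3, 4], g(x) = 5 - 16/5·(x - 3) - 39/5·(x - 3)² + 4·(x - 3)³.
With (x - 3) = 2/3: g(11/3) = 79/135.

0.5852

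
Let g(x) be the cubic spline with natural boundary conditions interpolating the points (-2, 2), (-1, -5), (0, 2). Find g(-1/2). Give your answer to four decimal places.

With m_i denoting the second derivative at x_i, h_i = 1, 1, and Δ_i = (y_(i+1) − y_i)/h_i = -7, 7:
  1·m_0 + 4·m_1 + 1·m_2 = 6(Δ_1 - Δ_0) = 84
Natural end conditions: m_0 = m_2 = 0.
Solving: m_0 = 0, m_1 = 21, m_2 = 0.
On [-1, 0], g(x) = -5 + 0·(x + 1) + 21/2·(x + 1)² - 7/2·(x + 1)³.
With (x + 1) = 1/2: g(-1/2) = -45/16.

-2.8125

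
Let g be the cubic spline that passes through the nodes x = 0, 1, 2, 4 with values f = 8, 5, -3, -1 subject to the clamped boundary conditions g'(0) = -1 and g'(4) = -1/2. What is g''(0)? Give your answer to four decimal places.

Put m_i = g'' at the i-th knot. Here h = (1, 1, 2) and Δ = (-3, -8, 1), so the interior equations h_(i-1)·m_(i-1) + 2(h_(i-1)+h_i)·m_i + h_i·m_(i+1) = 6(Δ_i − Δ_(i-1)) read
  1·m_0 + 4·m_1 + 1·m_2 = 6(Δ_1 - Δ_0) = -30
  1·m_1 + 6·m_2 + 2·m_3 = 6(Δ_2 - Δ_1) = 54
Clamped end conditions give two more equations: 2h_0·m_0 + h_0·m_1 = 6(Δ_0 - g'(0)) = -12 and h_2·m_2 + 2h_2·m_3 = 6(g'(4) - Δ_2) = -9.
Solving: m_0 = -13/22, m_1 = -119/11, m_2 = 305/22, m_3 = -101/11.

-0.5909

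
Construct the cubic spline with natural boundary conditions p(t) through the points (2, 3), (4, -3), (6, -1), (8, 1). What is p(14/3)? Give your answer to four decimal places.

Write M_i for p''(x_i). With h_i = 2, 2, 2 and divided differences Δ_i = -3, 1, 1, the continuity of p' gives the tridiagonal system
  2·M_0 + 8·M_1 + 2·M_2 = 6(Δ_1 - Δ_0) = 24
  2·M_1 + 8·M_2 + 2·M_3 = 6(Δ_2 - Δ_1) = 0
Natural end conditions: M_0 = M_3 = 0.
Hence M_0 = 0, M_1 = 16/5, M_2 = -4/5, M_3 = 0.
On [4, 6], p(t) = -3 - 13/15·(t - 4) + 8/5·(t - 4)² - 1/3·(t - 4)³.
With (t - 4) = 2/3: p(14/3) = -1201/405.

-2.9654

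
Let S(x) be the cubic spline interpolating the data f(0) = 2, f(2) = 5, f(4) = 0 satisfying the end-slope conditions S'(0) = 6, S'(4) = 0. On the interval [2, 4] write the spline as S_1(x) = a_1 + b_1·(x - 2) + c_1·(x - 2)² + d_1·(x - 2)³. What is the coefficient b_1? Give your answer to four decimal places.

Put m_i = S'' at the i-th knot. Here h = (2, 2) and Δ = (3/2, -5/2), so the interior equations h_(i-1)·m_(i-1) + 2(h_(i-1)+h_i)·m_i + h_i·m_(i+1) = 6(Δ_i − Δ_(i-1)) read
  2·m_0 + 8·m_1 + 2·m_2 = 6(Δ_1 - Δ_0) = -24
Clamped end conditions give two more equations: 2h_0·m_0 + h_0·m_1 = 6(Δ_0 - S'(0)) = -27 and h_1·m_1 + 2h_1·m_2 = 6(S'(4) - Δ_1) = 15.
Solving: m_0 = -21/4, m_1 = -3, m_2 = 21/4.
On [2, 4], with S_1(x) = a_1 + b_1·(x - 2) + c_1·(x - 2)² + d_1·(x - 2)³: c_1 = m_1/2 = -3/2, d_1 = (m_2 - m_1)/(6h_1) = 11/16, b_1 = Δ_1 - h_1(2m_1 + m_2)/6 = -9/4.

-2.2500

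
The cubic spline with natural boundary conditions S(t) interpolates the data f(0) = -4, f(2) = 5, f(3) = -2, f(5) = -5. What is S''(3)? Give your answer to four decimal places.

Write M_i for S''(x_i). With h_i = 2, 1, 2 and divided differences Δ_i = 9/2, -7, -3/2, the continuity of S' gives the tridiagonal system
  2·M_0 + 6·M_1 + 1·M_2 = 6(Δ_1 - Δ_0) = -69
  1·M_1 + 6·M_2 + 2·M_3 = 6(Δ_2 - Δ_1) = 33
Natural end conditions: M_0 = M_3 = 0.
Solving: M_0 = 0, M_1 = -447/35, M_2 = 267/35, M_3 = 0.

7.6286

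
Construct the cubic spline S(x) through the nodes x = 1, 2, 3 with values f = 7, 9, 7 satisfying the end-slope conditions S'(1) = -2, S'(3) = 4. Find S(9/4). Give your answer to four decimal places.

8.4297

With m_i denoting the second derivative at x_i, h_i = 1, 1, and Δ_i = (y_(i+1) − y_i)/h_i = 2, -2:
  1·m_0 + 4·m_1 + 1·m_2 = 6(Δ_1 - Δ_0) = -24
Clamped end conditions give two more equations: 2h_0·m_0 + h_0·m_1 = 6(Δ_0 - S'(1)) = 24 and h_1·m_1 + 2h_1·m_2 = 6(S'(3) - Δ_1) = 36.
Forward elimination and back-substitution give m_0 = 21, m_1 = -18, m_2 = 27.
On [2, 3], S(x) = 9 - 1/2·(x - 2) - 9·(x - 2)² + 15/2·(x - 2)³.
With (x - 2) = 1/4: S(9/4) = 1079/128.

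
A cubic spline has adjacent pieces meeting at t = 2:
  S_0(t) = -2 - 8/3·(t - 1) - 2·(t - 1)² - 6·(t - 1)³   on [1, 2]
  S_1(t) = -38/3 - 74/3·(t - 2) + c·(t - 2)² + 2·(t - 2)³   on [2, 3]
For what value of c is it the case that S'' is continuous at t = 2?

S_0''(t) = -4 - 36·(t - 1), so S_0''(2) = -40. On the right, S_1''(2) = 2c, so c = -20.

-20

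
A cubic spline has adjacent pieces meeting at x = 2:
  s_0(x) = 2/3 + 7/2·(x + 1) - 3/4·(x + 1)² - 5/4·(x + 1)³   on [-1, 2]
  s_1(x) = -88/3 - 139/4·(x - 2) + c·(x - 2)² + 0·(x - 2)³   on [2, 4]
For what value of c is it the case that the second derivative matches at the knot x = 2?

-12

s_0''(x) = -3/2 - 15/2·(x + 1), so s_0''(2) = -24. On the right, s_1''(2) = 2c, so c = -12.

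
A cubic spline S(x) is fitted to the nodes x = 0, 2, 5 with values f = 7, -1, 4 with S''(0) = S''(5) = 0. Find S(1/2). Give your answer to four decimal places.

4.4688

Let σ_i = S''(x_i). Step sizes h_i = 2, 3; slopes of the chords Δ_i = (y_(i+1) - y_i)/h_i = -4, 5/3.
  2·σ_0 + 10·σ_1 + 3·σ_2 = 6(Δ_1 - Δ_0) = 34
Natural end conditions: σ_0 = σ_2 = 0.
Hence σ_0 = 0, σ_1 = 17/5, σ_2 = 0.
On [0, 2], S(x) = 7 - 77/15·x + 0·x² + 17/60·x³.
With x = 1/2: S(1/2) = 143/32.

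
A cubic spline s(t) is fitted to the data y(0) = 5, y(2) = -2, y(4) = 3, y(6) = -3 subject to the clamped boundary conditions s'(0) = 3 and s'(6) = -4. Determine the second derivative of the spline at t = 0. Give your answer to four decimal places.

Put M_i = s'' at the i-th knot. Here h = (2, 2, 2) and Δ = (-7/2, 5/2, -3), so the interior equations h_(i-1)·M_(i-1) + 2(h_(i-1)+h_i)·M_i + h_i·M_(i+1) = 6(Δ_i − Δ_(i-1)) read
  2·M_0 + 8·M_1 + 2·M_2 = 6(Δ_1 - Δ_0) = 36
  2·M_1 + 8·M_2 + 2·M_3 = 6(Δ_2 - Δ_1) = -33
Clamped end conditions give two more equations: 2h_0·M_0 + h_0·M_1 = 6(Δ_0 - s'(0)) = -39 and h_2·M_2 + 2h_2·M_3 = 6(s'(6) - Δ_2) = -6.
Hence M_0 = -221/15, M_1 = 299/30, M_2 = -107/15, M_3 = 31/15.

-14.7333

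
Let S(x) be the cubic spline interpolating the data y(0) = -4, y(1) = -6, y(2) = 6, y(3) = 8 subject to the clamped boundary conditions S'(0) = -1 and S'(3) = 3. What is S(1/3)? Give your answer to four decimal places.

Write M_i for S''(x_i). With h_i = 1, 1, 1 and divided differences Δ_i = -2, 12, 2, the continuity of S' gives the tridiagonal system
  1·M_0 + 4·M_1 + 1·M_2 = 6(Δ_1 - Δ_0) = 84
  1·M_1 + 4·M_2 + 1·M_3 = 6(Δ_2 - Δ_1) = -60
Clamped end conditions give two more equations: 2h_0·M_0 + h_0·M_1 = 6(Δ_0 - S'(0)) = -6 and h_2·M_2 + 2h_2·M_3 = 6(S'(3) - Δ_2) = 6.
Solving the tridiagonal system: M_0 = -58/3, M_1 = 98/3, M_2 = -82/3, M_3 = 50/3.
On [0, 1], S(x) = -4 - 1·x - 29/3·x² + 26/3·x³.
With x = 1/3: S(1/3) = -412/81.

-5.0864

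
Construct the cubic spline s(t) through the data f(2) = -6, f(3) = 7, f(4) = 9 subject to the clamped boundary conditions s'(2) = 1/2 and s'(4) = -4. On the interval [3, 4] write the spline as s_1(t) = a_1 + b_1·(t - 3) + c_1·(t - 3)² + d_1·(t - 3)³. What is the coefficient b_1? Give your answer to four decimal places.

12.1250

Put M_i = s'' at the i-th knot. Here h = (1, 1) and Δ = (13, 2), so the interior equations h_(i-1)·M_(i-1) + 2(h_(i-1)+h_i)·M_i + h_i·M_(i+1) = 6(Δ_i − Δ_(i-1)) read
  1·M_0 + 4·M_1 + 1·M_2 = 6(Δ_1 - Δ_0) = -66
Clamped end conditions give two more equations: 2h_0·M_0 + h_0·M_1 = 6(Δ_0 - s'(2)) = 75 and h_1·M_1 + 2h_1·M_2 = 6(s'(4) - Δ_1) = -36.
Forward elimination and back-substitution give M_0 = 207/4, M_1 = -57/2, M_2 = -15/4.
On [3, 4], with s_1(t) = a_1 + b_1·(t - 3) + c_1·(t - 3)² + d_1·(t - 3)³: c_1 = M_1/2 = -57/4, d_1 = (M_2 - M_1)/(6h_1) = 33/8, b_1 = Δ_1 - h_1(2M_1 + M_2)/6 = 97/8.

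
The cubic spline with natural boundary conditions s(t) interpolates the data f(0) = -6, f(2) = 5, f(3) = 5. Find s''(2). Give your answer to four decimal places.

-5.5000

Put M_i = s'' at the i-th knot. Here h = (2, 1) and Δ = (11/2, 0), so the interior equations h_(i-1)·M_(i-1) + 2(h_(i-1)+h_i)·M_i + h_i·M_(i+1) = 6(Δ_i − Δ_(i-1)) read
  2·M_0 + 6·M_1 + 1·M_2 = 6(Δ_1 - Δ_0) = -33
Natural end conditions: M_0 = M_2 = 0.
Solving the tridiagonal system: M_0 = 0, M_1 = -11/2, M_2 = 0.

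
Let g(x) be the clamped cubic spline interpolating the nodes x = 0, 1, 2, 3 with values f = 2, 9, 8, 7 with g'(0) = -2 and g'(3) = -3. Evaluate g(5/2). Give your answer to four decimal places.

7.6083

Write σ_i for g''(x_i). With h_i = 1, 1, 1 and divided differences Δ_i = 7, -1, -1, the continuity of g' gives the tridiagonal system
  1·σ_0 + 4·σ_1 + 1·σ_2 = 6(Δ_1 - Δ_0) = -48
  1·σ_1 + 4·σ_2 + 1·σ_3 = 6(Δ_2 - Δ_1) = 0
Clamped end conditions give two more equations: 2h_0·σ_0 + h_0·σ_1 = 6(Δ_0 - g'(0)) = 54 and h_2·σ_2 + 2h_2·σ_3 = 6(g'(3) - Δ_2) = -12.
Solving the tridiagonal system: σ_0 = 584/15, σ_1 = -358/15, σ_2 = 128/15, σ_3 = -154/15.
On [2, 3], g(x) = 8 - 32/15·(x - 2) + 64/15·(x - 2)² - 47/15·(x - 2)³.
With (x - 2) = 1/2: g(5/2) = 913/120.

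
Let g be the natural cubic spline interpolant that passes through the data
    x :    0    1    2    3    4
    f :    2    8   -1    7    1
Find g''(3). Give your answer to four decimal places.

With M_i denoting the second derivative at x_i, h_i = 1, 1, 1, 1, and Δ_i = (y_(i+1) − y_i)/h_i = 6, -9, 8, -6:
  1·M_0 + 4·M_1 + 1·M_2 = 6(Δ_1 - Δ_0) = -90
  1·M_1 + 4·M_2 + 1·M_3 = 6(Δ_2 - Δ_1) = 102
  1·M_2 + 4·M_3 + 1·M_4 = 6(Δ_3 - Δ_2) = -84
Natural end conditions: M_0 = M_4 = 0.
Hence M_0 = 0, M_1 = -921/28, M_2 = 291/7, M_3 = -879/28, M_4 = 0.

-31.3929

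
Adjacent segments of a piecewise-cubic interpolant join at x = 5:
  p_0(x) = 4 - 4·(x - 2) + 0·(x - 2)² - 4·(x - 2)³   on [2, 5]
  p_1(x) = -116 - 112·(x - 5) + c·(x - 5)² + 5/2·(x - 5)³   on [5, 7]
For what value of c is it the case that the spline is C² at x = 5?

-36

p_0''(x) = 0 - 24·(x - 2), so p_0''(5) = -72. On the right, p_1''(5) = 2c, so c = -36.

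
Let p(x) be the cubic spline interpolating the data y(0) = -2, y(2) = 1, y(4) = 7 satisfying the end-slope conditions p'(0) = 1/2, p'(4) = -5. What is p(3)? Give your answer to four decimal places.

6.3750

Let m_i = p''(x_i). Step sizes h_i = 2, 2; slopes of the chords Δ_i = (y_(i+1) - y_i)/h_i = 3/2, 3.
  2·m_0 + 8·m_1 + 2·m_2 = 6(Δ_1 - Δ_0) = 9
Clamped end conditions give two more equations: 2h_0·m_0 + h_0·m_1 = 6(Δ_0 - p'(0)) = 6 and h_1·m_1 + 2h_1·m_2 = 6(p'(4) - Δ_1) = -48.
Hence m_0 = -1, m_1 = 5, m_2 = -29/2.
On [2, 4], p(x) = 1 + 9/2·(x - 2) + 5/2·(x - 2)² - 13/8·(x - 2)³.
With (x - 2) = 1: p(3) = 51/8.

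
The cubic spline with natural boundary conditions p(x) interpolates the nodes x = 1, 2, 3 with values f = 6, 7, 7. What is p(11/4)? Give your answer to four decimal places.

With σ_i denoting the second derivative at x_i, h_i = 1, 1, and Δ_i = (y_(i+1) − y_i)/h_i = 1, 0:
  1·σ_0 + 4·σ_1 + 1·σ_2 = 6(Δ_1 - Δ_0) = -6
Natural end conditions: σ_0 = σ_2 = 0.
Hence σ_0 = 0, σ_1 = -3/2, σ_2 = 0.
On [2, 3], p(x) = 7 + 1/2·(x - 2) - 3/4·(x - 2)² + 1/4·(x - 2)³.
With (x - 2) = 3/4: p(11/4) = 1807/256.

7.0586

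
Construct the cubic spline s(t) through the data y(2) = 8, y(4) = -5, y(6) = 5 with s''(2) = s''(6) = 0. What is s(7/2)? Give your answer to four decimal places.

Write M_i for s''(x_i). With h_i = 2, 2 and divided differences Δ_i = -13/2, 5, the continuity of s' gives the tridiagonal system
  2·M_0 + 8·M_1 + 2·M_2 = 6(Δ_1 - Δ_0) = 69
Natural end conditions: M_0 = M_2 = 0.
Solving: M_0 = 0, M_1 = 69/8, M_2 = 0.
On [2, 4], s(t) = 8 - 75/8·(t - 2) + 0·(t - 2)² + 23/32·(t - 2)³.
With (t - 2) = 3/2: s(7/2) = -931/256.

-3.6367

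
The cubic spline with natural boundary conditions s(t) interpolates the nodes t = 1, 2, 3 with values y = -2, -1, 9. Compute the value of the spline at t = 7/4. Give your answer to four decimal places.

Write m_i for s''(x_i). With h_i = 1, 1 and divided differences Δ_i = 1, 10, the continuity of s' gives the tridiagonal system
  1·m_0 + 4·m_1 + 1·m_2 = 6(Δ_1 - Δ_0) = 54
Natural end conditions: m_0 = m_2 = 0.
Solving the tridiagonal system: m_0 = 0, m_1 = 27/2, m_2 = 0.
On [1, 2], s(t) = -2 - 5/4·(t - 1) + 0·(t - 1)² + 9/4·(t - 1)³.
With (t - 1) = 3/4: s(7/4) = -509/256.

-1.9883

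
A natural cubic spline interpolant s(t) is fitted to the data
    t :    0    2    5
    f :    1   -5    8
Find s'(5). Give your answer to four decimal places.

6.5333

With m_i denoting the second derivative at x_i, h_i = 2, 3, and Δ_i = (y_(i+1) − y_i)/h_i = -3, 13/3:
  2·m_0 + 10·m_1 + 3·m_2 = 6(Δ_1 - Δ_0) = 44
Natural end conditions: m_0 = m_2 = 0.
Hence m_0 = 0, m_1 = 22/5, m_2 = 0.
On [2, 5], s'(t) = b_1 + 2c_1·(t - 2) + 3d_1·(t - 2)² with b_1 = Δ_1 - h_1(2m_1 + m_2)/6 = -1/15, c_1 = m_1/2 = 11/5, d_1 = (m_2 - m_1)/(6h_1) = -11/45. So s'(5) = 98/15.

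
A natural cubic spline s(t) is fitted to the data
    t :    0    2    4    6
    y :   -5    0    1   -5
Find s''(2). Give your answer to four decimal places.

-0.9000

Write M_i for s''(x_i). With h_i = 2, 2, 2 and divided differences Δ_i = 5/2, 1/2, -3, the continuity of s' gives the tridiagonal system
  2·M_0 + 8·M_1 + 2·M_2 = 6(Δ_1 - Δ_0) = -12
  2·M_1 + 8·M_2 + 2·M_3 = 6(Δ_2 - Δ_1) = -21
Natural end conditions: M_0 = M_3 = 0.
Solving: M_0 = 0, M_1 = -9/10, M_2 = -12/5, M_3 = 0.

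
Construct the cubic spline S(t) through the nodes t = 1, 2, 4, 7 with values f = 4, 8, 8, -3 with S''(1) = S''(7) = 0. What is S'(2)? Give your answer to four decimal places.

Let M_i = S''(x_i). Step sizes h_i = 1, 2, 3; slopes of the chords Δ_i = (y_(i+1) - y_i)/h_i = 4, 0, -11/3.
  1·M_0 + 6·M_1 + 2·M_2 = 6(Δ_1 - Δ_0) = -24
  2·M_1 + 10·M_2 + 3·M_3 = 6(Δ_2 - Δ_1) = -22
Natural end conditions: M_0 = M_3 = 0.
Solving the tridiagonal system: M_0 = 0, M_1 = -7/2, M_2 = -3/2, M_3 = 0.
On [2, 4], S'(t) = b_1 + 2c_1·(t - 2) + 3d_1·(t - 2)² with b_1 = Δ_1 - h_1(2M_1 + M_2)/6 = 17/6, c_1 = M_1/2 = -7/4, d_1 = (M_2 - M_1)/(6h_1) = 1/6. So S'(2) = 17/6.

2.8333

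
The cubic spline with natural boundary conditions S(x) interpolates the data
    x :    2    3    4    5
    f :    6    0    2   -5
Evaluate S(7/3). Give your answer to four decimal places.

3.1901

Write M_i for S''(x_i). With h_i = 1, 1, 1 and divided differences Δ_i = -6, 2, -7, the continuity of S' gives the tridiagonal system
  1·M_0 + 4·M_1 + 1·M_2 = 6(Δ_1 - Δ_0) = 48
  1·M_1 + 4·M_2 + 1·M_3 = 6(Δ_2 - Δ_1) = -54
Natural end conditions: M_0 = M_3 = 0.
Solving: M_0 = 0, M_1 = 82/5, M_2 = -88/5, M_3 = 0.
On [2, 3], S(x) = 6 - 131/15·(x - 2) + 0·(x - 2)² + 41/15·(x - 2)³.
With (x - 2) = 1/3: S(7/3) = 1292/405.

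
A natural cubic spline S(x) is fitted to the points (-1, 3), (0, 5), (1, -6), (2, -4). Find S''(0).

-26

Put σ_i = S'' at the i-th knot. Here h = (1, 1, 1) and Δ = (2, -11, 2), so the interior equations h_(i-1)·σ_(i-1) + 2(h_(i-1)+h_i)·σ_i + h_i·σ_(i+1) = 6(Δ_i − Δ_(i-1)) read
  1·σ_0 + 4·σ_1 + 1·σ_2 = 6(Δ_1 - Δ_0) = -78
  1·σ_1 + 4·σ_2 + 1·σ_3 = 6(Δ_2 - Δ_1) = 78
Natural end conditions: σ_0 = σ_3 = 0.
Solving the tridiagonal system: σ_0 = 0, σ_1 = -26, σ_2 = 26, σ_3 = 0.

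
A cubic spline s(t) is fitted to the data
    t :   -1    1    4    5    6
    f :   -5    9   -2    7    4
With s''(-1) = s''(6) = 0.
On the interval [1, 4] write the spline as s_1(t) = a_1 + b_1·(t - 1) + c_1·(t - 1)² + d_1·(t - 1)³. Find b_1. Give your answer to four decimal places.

-0.5718

Put m_i = s'' at the i-th knot. Here h = (2, 3, 1, 1) and Δ = (7, -11/3, 9, -3), so the interior equations h_(i-1)·m_(i-1) + 2(h_(i-1)+h_i)·m_i + h_i·m_(i+1) = 6(Δ_i − Δ_(i-1)) read
  2·m_0 + 10·m_1 + 3·m_2 = 6(Δ_1 - Δ_0) = -64
  3·m_1 + 8·m_2 + 1·m_3 = 6(Δ_2 - Δ_1) = 76
  1·m_2 + 4·m_3 + 1·m_4 = 6(Δ_3 - Δ_2) = -72
Natural end conditions: m_0 = m_4 = 0.
Hence m_0 = 0, m_1 = -1556/137, m_2 = 2264/137, m_3 = -3032/137, m_4 = 0.
On [1, 4], with s_1(t) = a_1 + b_1·(t - 1) + c_1·(t - 1)² + d_1·(t - 1)³: c_1 = m_1/2 = -778/137, d_1 = (m_2 - m_1)/(6h_1) = 1910/1233, b_1 = Δ_1 - h_1(2m_1 + m_2)/6 = -235/411.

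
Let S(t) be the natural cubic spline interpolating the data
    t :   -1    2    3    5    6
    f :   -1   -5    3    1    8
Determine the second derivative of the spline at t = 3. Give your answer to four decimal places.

-14.7840

With M_i denoting the second derivative at x_i, h_i = 3, 1, 2, 1, and Δ_i = (y_(i+1) − y_i)/h_i = -4/3, 8, -1, 7:
  3·M_0 + 8·M_1 + 1·M_2 = 6(Δ_1 - Δ_0) = 56
  1·M_1 + 6·M_2 + 2·M_3 = 6(Δ_2 - Δ_1) = -54
  2·M_2 + 6·M_3 + 1·M_4 = 6(Δ_3 - Δ_2) = 48
Natural end conditions: M_0 = M_4 = 0.
Forward elimination and back-substitution give M_0 = 0, M_1 = 1106/125, M_2 = -1848/125, M_3 = 1616/125, M_4 = 0.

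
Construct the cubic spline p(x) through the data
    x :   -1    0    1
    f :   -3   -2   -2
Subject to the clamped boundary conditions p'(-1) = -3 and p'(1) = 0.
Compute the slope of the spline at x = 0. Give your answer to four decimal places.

With M_i denoting the second derivative at x_i, h_i = 1, 1, and Δ_i = (y_(i+1) − y_i)/h_i = 1, 0:
  1·M_0 + 4·M_1 + 1·M_2 = 6(Δ_1 - Δ_0) = -6
Clamped end conditions give two more equations: 2h_0·M_0 + h_0·M_1 = 6(Δ_0 - p'(-1)) = 24 and h_1·M_1 + 2h_1·M_2 = 6(p'(1) - Δ_1) = 0.
Solving: M_0 = 15, M_1 = -6, M_2 = 3.
On [0, 1], p'(x) = b_1 + 2c_1·x + 3d_1·x² with b_1 = Δ_1 - h_1(2M_1 + M_2)/6 = 3/2, c_1 = M_1/2 = -3, d_1 = (M_2 - M_1)/(6h_1) = 3/2. So p'(0) = 3/2.

1.5000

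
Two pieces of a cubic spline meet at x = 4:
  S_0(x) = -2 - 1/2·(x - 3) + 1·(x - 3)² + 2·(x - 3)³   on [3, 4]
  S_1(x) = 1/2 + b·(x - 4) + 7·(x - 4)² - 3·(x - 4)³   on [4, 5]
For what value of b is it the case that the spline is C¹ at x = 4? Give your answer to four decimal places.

S_0'(x) = -1/2 + 2·(x - 3) + 6·(x - 3)², so S_0'(4) = 15/2. On the right, S_1'(4) = b, so b = 15/2.

7.5000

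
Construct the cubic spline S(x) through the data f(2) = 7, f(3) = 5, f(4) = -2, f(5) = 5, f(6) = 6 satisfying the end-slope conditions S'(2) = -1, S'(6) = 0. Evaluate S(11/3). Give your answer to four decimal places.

-0.6905

Write M_i for S''(x_i). With h_i = 1, 1, 1, 1 and divided differences Δ_i = -2, -7, 7, 1, the continuity of S' gives the tridiagonal system
  1·M_0 + 4·M_1 + 1·M_2 = 6(Δ_1 - Δ_0) = -30
  1·M_1 + 4·M_2 + 1·M_3 = 6(Δ_2 - Δ_1) = 84
  1·M_2 + 4·M_3 + 1·M_4 = 6(Δ_3 - Δ_2) = -36
Clamped end conditions give two more equations: 2h_0·M_0 + h_0·M_1 = 6(Δ_0 - S'(2)) = -6 and h_3·M_3 + 2h_3·M_4 = 6(S'(6) - Δ_3) = -6.
Hence M_0 = 71/14, M_1 = -113/7, M_2 = 59/2, M_3 = -125/7, M_4 = 83/14.
On [3, 4], S(x) = 5 - 183/28·(x - 3) - 113/14·(x - 3)² + 213/28·(x - 3)³.
With (x - 3) = 2/3: S(11/3) = -29/42.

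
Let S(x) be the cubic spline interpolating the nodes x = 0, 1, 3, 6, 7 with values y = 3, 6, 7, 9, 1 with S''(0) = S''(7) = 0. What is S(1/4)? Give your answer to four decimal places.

Put σ_i = S'' at the i-th knot. Here h = (1, 2, 3, 1) and Δ = (3, 1/2, 2/3, -8), so the interior equations h_(i-1)·σ_(i-1) + 2(h_(i-1)+h_i)·σ_i + h_i·σ_(i+1) = 6(Δ_i − Δ_(i-1)) read
  1·σ_0 + 6·σ_1 + 2·σ_2 = 6(Δ_1 - Δ_0) = -15
  2·σ_1 + 10·σ_2 + 3·σ_3 = 6(Δ_2 - Δ_1) = 1
  3·σ_2 + 8·σ_3 + 1·σ_4 = 6(Δ_3 - Δ_2) = -52
Natural end conditions: σ_0 = σ_4 = 0.
Forward elimination and back-substitution give σ_0 = 0, σ_1 = -1393/394, σ_2 = 612/197, σ_3 = -1510/197, σ_4 = 0.
On [0, 1], S(x) = 3 + 8485/2364·x + 0·x² - 1393/2364·x³.
With x = 1/4: S(1/4) = 196085/50432.

3.8881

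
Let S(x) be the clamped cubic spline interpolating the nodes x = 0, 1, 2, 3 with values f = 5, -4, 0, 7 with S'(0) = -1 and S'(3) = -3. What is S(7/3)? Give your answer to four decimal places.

Put M_i = S'' at the i-th knot. Here h = (1, 1, 1) and Δ = (-9, 4, 7), so the interior equations h_(i-1)·M_(i-1) + 2(h_(i-1)+h_i)·M_i + h_i·M_(i+1) = 6(Δ_i − Δ_(i-1)) read
  1·M_0 + 4·M_1 + 1·M_2 = 6(Δ_1 - Δ_0) = 78
  1·M_1 + 4·M_2 + 1·M_3 = 6(Δ_2 - Δ_1) = 18
Clamped end conditions give two more equations: 2h_0·M_0 + h_0·M_1 = 6(Δ_0 - S'(0)) = -48 and h_2·M_2 + 2h_2·M_3 = 6(S'(3) - Δ_2) = -60.
Hence M_0 = -566/15, M_1 = 412/15, M_2 = 88/15, M_3 = -494/15.
On [2, 3], S(x) = 0 + 158/15·(x - 2) + 44/15·(x - 2)² - 97/15·(x - 2)³.
With (x - 2) = 1/3: S(7/3) = 1457/405.

3.5975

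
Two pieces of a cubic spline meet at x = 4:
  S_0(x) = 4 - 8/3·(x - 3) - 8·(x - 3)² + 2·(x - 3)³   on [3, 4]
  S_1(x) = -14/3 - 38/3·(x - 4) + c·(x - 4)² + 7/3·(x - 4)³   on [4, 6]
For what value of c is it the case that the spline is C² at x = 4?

S_0''(x) = -16 + 12·(x - 3), so S_0''(4) = -4. On the right, S_1''(4) = 2c, so c = -2.

-2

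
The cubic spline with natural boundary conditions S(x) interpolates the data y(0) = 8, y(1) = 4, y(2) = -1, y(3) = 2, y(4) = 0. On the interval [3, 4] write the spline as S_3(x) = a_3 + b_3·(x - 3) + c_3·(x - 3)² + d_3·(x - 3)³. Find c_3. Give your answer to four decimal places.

-5.7857

Write M_i for S''(x_i). With h_i = 1, 1, 1, 1 and divided differences Δ_i = -4, -5, 3, -2, the continuity of S' gives the tridiagonal system
  1·M_0 + 4·M_1 + 1·M_2 = 6(Δ_1 - Δ_0) = -6
  1·M_1 + 4·M_2 + 1·M_3 = 6(Δ_2 - Δ_1) = 48
  1·M_2 + 4·M_3 + 1·M_4 = 6(Δ_3 - Δ_2) = -30
Natural end conditions: M_0 = M_4 = 0.
Hence M_0 = 0, M_1 = -39/7, M_2 = 114/7, M_3 = -81/7, M_4 = 0.
On [3, 4], with S_3(x) = a_3 + b_3·(x - 3) + c_3·(x - 3)² + d_3·(x - 3)³: c_3 = M_3/2 = -81/14, d_3 = (M_4 - M_3)/(6h_3) = 27/14, b_3 = Δ_3 - h_3(2M_3 + M_4)/6 = 13/7.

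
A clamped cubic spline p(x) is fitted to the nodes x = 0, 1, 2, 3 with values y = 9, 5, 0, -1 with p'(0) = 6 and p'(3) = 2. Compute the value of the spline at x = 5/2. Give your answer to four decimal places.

-1.1417

Write σ_i for p''(x_i). With h_i = 1, 1, 1 and divided differences Δ_i = -4, -5, -1, the continuity of p' gives the tridiagonal system
  1·σ_0 + 4·σ_1 + 1·σ_2 = 6(Δ_1 - Δ_0) = -6
  1·σ_1 + 4·σ_2 + 1·σ_3 = 6(Δ_2 - Δ_1) = 24
Clamped end conditions give two more equations: 2h_0·σ_0 + h_0·σ_1 = 6(Δ_0 - p'(0)) = -60 and h_2·σ_2 + 2h_2·σ_3 = 6(p'(3) - Δ_2) = 18.
Hence σ_0 = -496/15, σ_1 = 92/15, σ_2 = 38/15, σ_3 = 116/15.
On [2, 3], p(x) = 0 - 47/15·(x - 2) + 19/15·(x - 2)² + 13/15·(x - 2)³.
With (x - 2) = 1/2: p(5/2) = -137/120.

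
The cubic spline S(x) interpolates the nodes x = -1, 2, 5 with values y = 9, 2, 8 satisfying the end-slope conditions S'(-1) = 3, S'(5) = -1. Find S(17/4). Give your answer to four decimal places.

7.3789

Put σ_i = S'' at the i-th knot. Here h = (3, 3) and Δ = (-7/3, 2), so the interior equations h_(i-1)·σ_(i-1) + 2(h_(i-1)+h_i)·σ_i + h_i·σ_(i+1) = 6(Δ_i − Δ_(i-1)) read
  3·σ_0 + 12·σ_1 + 3·σ_2 = 6(Δ_1 - Δ_0) = 26
Clamped end conditions give two more equations: 2h_0·σ_0 + h_0·σ_1 = 6(Δ_0 - S'(-1)) = -32 and h_1·σ_1 + 2h_1·σ_2 = 6(S'(5) - Δ_1) = -18.
Solving: σ_0 = -49/6, σ_1 = 17/3, σ_2 = -35/6.
On [2, 5], S(x) = 2 - 3/4·(x - 2) + 17/6·(x - 2)² - 23/36·(x - 2)³.
With (x - 2) = 9/4: S(17/4) = 1889/256.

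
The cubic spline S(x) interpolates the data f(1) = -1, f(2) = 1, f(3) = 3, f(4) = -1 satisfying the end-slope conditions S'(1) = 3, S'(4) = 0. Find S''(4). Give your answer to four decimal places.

With m_i denoting the second derivative at x_i, h_i = 1, 1, 1, and Δ_i = (y_(i+1) − y_i)/h_i = 2, 2, -4:
  1·m_0 + 4·m_1 + 1·m_2 = 6(Δ_1 - Δ_0) = 0
  1·m_1 + 4·m_2 + 1·m_3 = 6(Δ_2 - Δ_1) = -36
Clamped end conditions give two more equations: 2h_0·m_0 + h_0·m_1 = 6(Δ_0 - S'(1)) = -6 and h_2·m_2 + 2h_2·m_3 = 6(S'(4) - Δ_2) = 24.
Forward elimination and back-substitution give m_0 = -28/5, m_1 = 26/5, m_2 = -76/5, m_3 = 98/5.

19.6000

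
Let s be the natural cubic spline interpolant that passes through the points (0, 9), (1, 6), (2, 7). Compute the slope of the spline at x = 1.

-1

Put σ_i = s'' at the i-th knot. Here h = (1, 1) and Δ = (-3, 1), so the interior equations h_(i-1)·σ_(i-1) + 2(h_(i-1)+h_i)·σ_i + h_i·σ_(i+1) = 6(Δ_i − Δ_(i-1)) read
  1·σ_0 + 4·σ_1 + 1·σ_2 = 6(Δ_1 - Δ_0) = 24
Natural end conditions: σ_0 = σ_2 = 0.
Solving: σ_0 = 0, σ_1 = 6, σ_2 = 0.
On [1, 2], s'(x) = b_1 + 2c_1·(x - 1) + 3d_1·(x - 1)² with b_1 = Δ_1 - h_1(2σ_1 + σ_2)/6 = -1, c_1 = σ_1/2 = 3, d_1 = (σ_2 - σ_1)/(6h_1) = -1. So s'(1) = -1.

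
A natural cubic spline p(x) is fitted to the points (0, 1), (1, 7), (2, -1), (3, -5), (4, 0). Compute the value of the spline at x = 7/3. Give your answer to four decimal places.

-3.4444

Let m_i = p''(x_i). Step sizes h_i = 1, 1, 1, 1; slopes of the chords Δ_i = (y_(i+1) - y_i)/h_i = 6, -8, -4, 5.
  1·m_0 + 4·m_1 + 1·m_2 = 6(Δ_1 - Δ_0) = -84
  1·m_1 + 4·m_2 + 1·m_3 = 6(Δ_2 - Δ_1) = 24
  1·m_2 + 4·m_3 + 1·m_4 = 6(Δ_3 - Δ_2) = 54
Natural end conditions: m_0 = m_4 = 0.
Solving: m_0 = 0, m_1 = -93/4, m_2 = 9, m_3 = 45/4, m_4 = 0.
On [2, 3], p(x) = -1 - 71/8·(x - 2) + 9/2·(x - 2)² + 3/8·(x - 2)³.
With (x - 2) = 1/3: p(7/3) = -31/9.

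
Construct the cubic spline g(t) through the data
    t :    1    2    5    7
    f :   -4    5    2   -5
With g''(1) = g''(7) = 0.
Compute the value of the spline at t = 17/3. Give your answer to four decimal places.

-0.5420

Let M_i = g''(x_i). Step sizes h_i = 1, 3, 2; slopes of the chords Δ_i = (y_(i+1) - y_i)/h_i = 9, -1, -7/2.
  1·M_0 + 8·M_1 + 3·M_2 = 6(Δ_1 - Δ_0) = -60
  3·M_1 + 10·M_2 + 2·M_3 = 6(Δ_2 - Δ_1) = -15
Natural end conditions: M_0 = M_3 = 0.
Hence M_0 = 0, M_1 = -555/71, M_2 = 60/71, M_3 = 0.
On [5, 7], g(t) = 2 - 577/142·(t - 5) + 30/71·(t - 5)² - 5/71·(t - 5)³.
With (t - 5) = 2/3: g(17/3) = -1039/1917.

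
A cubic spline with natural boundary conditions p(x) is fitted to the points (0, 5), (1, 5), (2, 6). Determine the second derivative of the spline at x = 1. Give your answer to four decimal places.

Write m_i for p''(x_i). With h_i = 1, 1 and divided differences Δ_i = 0, 1, the continuity of p' gives the tridiagonal system
  1·m_0 + 4·m_1 + 1·m_2 = 6(Δ_1 - Δ_0) = 6
Natural end conditions: m_0 = m_2 = 0.
Hence m_0 = 0, m_1 = 3/2, m_2 = 0.

1.5000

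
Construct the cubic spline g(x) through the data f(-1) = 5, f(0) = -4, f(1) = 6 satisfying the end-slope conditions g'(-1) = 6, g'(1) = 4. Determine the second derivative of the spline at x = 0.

Put σ_i = g'' at the i-th knot. Here h = (1, 1) and Δ = (-9, 10), so the interior equations h_(i-1)·σ_(i-1) + 2(h_(i-1)+h_i)·σ_i + h_i·σ_(i+1) = 6(Δ_i − Δ_(i-1)) read
  1·σ_0 + 4·σ_1 + 1·σ_2 = 6(Δ_1 - Δ_0) = 114
Clamped end conditions give two more equations: 2h_0·σ_0 + h_0·σ_1 = 6(Δ_0 - g'(-1)) = -90 and h_1·σ_1 + 2h_1·σ_2 = 6(g'(1) - Δ_1) = -36.
Solving the tridiagonal system: σ_0 = -149/2, σ_1 = 59, σ_2 = -95/2.

59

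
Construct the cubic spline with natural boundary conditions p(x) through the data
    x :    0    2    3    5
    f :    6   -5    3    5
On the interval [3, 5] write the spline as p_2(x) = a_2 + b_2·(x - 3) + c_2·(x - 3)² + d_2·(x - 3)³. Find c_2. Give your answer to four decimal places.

-4.7571

Put M_i = p'' at the i-th knot. Here h = (2, 1, 2) and Δ = (-11/2, 8, 1), so the interior equations h_(i-1)·M_(i-1) + 2(h_(i-1)+h_i)·M_i + h_i·M_(i+1) = 6(Δ_i − Δ_(i-1)) read
  2·M_0 + 6·M_1 + 1·M_2 = 6(Δ_1 - Δ_0) = 81
  1·M_1 + 6·M_2 + 2·M_3 = 6(Δ_2 - Δ_1) = -42
Natural end conditions: M_0 = M_3 = 0.
Solving: M_0 = 0, M_1 = 528/35, M_2 = -333/35, M_3 = 0.
On [3, 5], with p_2(x) = a_2 + b_2·(x - 3) + c_2·(x - 3)² + d_2·(x - 3)³: c_2 = M_2/2 = -333/70, d_2 = (M_3 - M_2)/(6h_2) = 111/140, b_2 = Δ_2 - h_2(2M_2 + M_3)/6 = 257/35.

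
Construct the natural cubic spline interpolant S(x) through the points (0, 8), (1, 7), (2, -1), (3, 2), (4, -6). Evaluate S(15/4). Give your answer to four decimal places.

-3.0960

Write M_i for S''(x_i). With h_i = 1, 1, 1, 1 and divided differences Δ_i = -1, -8, 3, -8, the continuity of S' gives the tridiagonal system
  1·M_0 + 4·M_1 + 1·M_2 = 6(Δ_1 - Δ_0) = -42
  1·M_1 + 4·M_2 + 1·M_3 = 6(Δ_2 - Δ_1) = 66
  1·M_2 + 4·M_3 + 1·M_4 = 6(Δ_3 - Δ_2) = -66
Natural end conditions: M_0 = M_4 = 0.
Solving the tridiagonal system: M_0 = 0, M_1 = -120/7, M_2 = 186/7, M_3 = -162/7, M_4 = 0.
On [3, 4], S(x) = 2 - 2/7·(x - 3) - 81/7·(x - 3)² + 27/7·(x - 3)³.
With (x - 3) = 3/4: S(15/4) = -1387/448.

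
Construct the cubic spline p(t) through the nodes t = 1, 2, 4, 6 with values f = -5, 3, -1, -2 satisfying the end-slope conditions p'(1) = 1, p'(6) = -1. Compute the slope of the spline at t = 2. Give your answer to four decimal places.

7.2391

Put M_i = p'' at the i-th knot. Here h = (1, 2, 2) and Δ = (8, -2, -1/2), so the interior equations h_(i-1)·M_(i-1) + 2(h_(i-1)+h_i)·M_i + h_i·M_(i+1) = 6(Δ_i − Δ_(i-1)) read
  1·M_0 + 6·M_1 + 2·M_2 = 6(Δ_1 - Δ_0) = -60
  2·M_1 + 8·M_2 + 2·M_3 = 6(Δ_2 - Δ_1) = 9
Clamped end conditions give two more equations: 2h_0·M_0 + h_0·M_1 = 6(Δ_0 - p'(1)) = 42 and h_2·M_2 + 2h_2·M_3 = 6(p'(6) - Δ_2) = -3.
Solving the tridiagonal system: M_0 = 679/23, M_1 = -392/23, M_2 = 293/46, M_3 = -181/46.
On [2, 4], p'(t) = b_1 + 2c_1·(t - 2) + 3d_1·(t - 2)² with b_1 = Δ_1 - h_1(2M_1 + M_2)/6 = 333/46, c_1 = M_1/2 = -196/23, d_1 = (M_2 - M_1)/(6h_1) = 359/184. So p'(2) = 333/46.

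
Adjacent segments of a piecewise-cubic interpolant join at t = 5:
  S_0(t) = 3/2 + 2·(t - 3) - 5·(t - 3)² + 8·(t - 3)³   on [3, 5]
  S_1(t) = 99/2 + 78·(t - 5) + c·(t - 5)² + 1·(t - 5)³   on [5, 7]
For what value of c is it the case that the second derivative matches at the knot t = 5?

S_0''(t) = -10 + 48·(t - 3), so S_0''(5) = 86. On the right, S_1''(5) = 2c, so c = 43.

43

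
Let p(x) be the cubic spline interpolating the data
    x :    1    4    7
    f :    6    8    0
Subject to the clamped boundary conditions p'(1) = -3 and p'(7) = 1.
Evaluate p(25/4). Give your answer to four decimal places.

Let M_i = p''(x_i). Step sizes h_i = 3, 3; slopes of the chords Δ_i = (y_(i+1) - y_i)/h_i = 2/3, -8/3.
  3·M_0 + 12·M_1 + 3·M_2 = 6(Δ_1 - Δ_0) = -20
Clamped end conditions give two more equations: 2h_0·M_0 + h_0·M_1 = 6(Δ_0 - p'(1)) = 22 and h_1·M_1 + 2h_1·M_2 = 6(p'(7) - Δ_1) = 22.
Forward elimination and back-substitution give M_0 = 6, M_1 = -14/3, M_2 = 6.
On [4, 7], p(x) = 8 - 1·(x - 4) - 7/3·(x - 4)² + 16/27·(x - 4)³.
With (x - 4) = 9/4: p(25/4) = 11/16.

0.6875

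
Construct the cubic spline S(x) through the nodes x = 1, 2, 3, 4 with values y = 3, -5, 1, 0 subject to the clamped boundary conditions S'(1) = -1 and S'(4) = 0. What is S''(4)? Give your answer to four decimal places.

Let M_i = S''(x_i). Step sizes h_i = 1, 1, 1; slopes of the chords Δ_i = (y_(i+1) - y_i)/h_i = -8, 6, -1.
  1·M_0 + 4·M_1 + 1·M_2 = 6(Δ_1 - Δ_0) = 84
  1·M_1 + 4·M_2 + 1·M_3 = 6(Δ_2 - Δ_1) = -42
Clamped end conditions give two more equations: 2h_0·M_0 + h_0·M_1 = 6(Δ_0 - S'(1)) = -42 and h_2·M_2 + 2h_2·M_3 = 6(S'(4) - Δ_2) = 6.
Forward elimination and back-substitution give M_0 = -118/3, M_1 = 110/3, M_2 = -70/3, M_3 = 44/3.

14.6667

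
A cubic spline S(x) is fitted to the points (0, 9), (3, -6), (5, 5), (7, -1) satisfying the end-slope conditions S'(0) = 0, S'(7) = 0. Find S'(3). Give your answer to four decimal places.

1.5000

Put m_i = S'' at the i-th knot. Here h = (3, 2, 2) and Δ = (-5, 11/2, -3), so the interior equations h_(i-1)·m_(i-1) + 2(h_(i-1)+h_i)·m_i + h_i·m_(i+1) = 6(Δ_i − Δ_(i-1)) read
  3·m_0 + 10·m_1 + 2·m_2 = 6(Δ_1 - Δ_0) = 63
  2·m_1 + 8·m_2 + 2·m_3 = 6(Δ_2 - Δ_1) = -51
Clamped end conditions give two more equations: 2h_0·m_0 + h_0·m_1 = 6(Δ_0 - S'(0)) = -30 and h_2·m_2 + 2h_2·m_3 = 6(S'(7) - Δ_2) = 18.
Forward elimination and back-substitution give m_0 = -11, m_1 = 12, m_2 = -12, m_3 = 21/2.
On [3, 5], S'(x) = b_1 + 2c_1·(x - 3) + 3d_1·(x - 3)² with b_1 = Δ_1 - h_1(2m_1 + m_2)/6 = 3/2, c_1 = m_1/2 = 6, d_1 = (m_2 - m_1)/(6h_1) = -2. So S'(3) = 3/2.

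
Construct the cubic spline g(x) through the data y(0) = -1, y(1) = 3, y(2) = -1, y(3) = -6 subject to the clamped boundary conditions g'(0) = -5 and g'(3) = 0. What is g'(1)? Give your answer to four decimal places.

3.1333

Let M_i = g''(x_i). Step sizes h_i = 1, 1, 1; slopes of the chords Δ_i = (y_(i+1) - y_i)/h_i = 4, -4, -5.
  1·M_0 + 4·M_1 + 1·M_2 = 6(Δ_1 - Δ_0) = -48
  1·M_1 + 4·M_2 + 1·M_3 = 6(Δ_2 - Δ_1) = -6
Clamped end conditions give two more equations: 2h_0·M_0 + h_0·M_1 = 6(Δ_0 - g'(0)) = 54 and h_2·M_2 + 2h_2·M_3 = 6(g'(3) - Δ_2) = 30.
Forward elimination and back-substitution give M_0 = 566/15, M_1 = -322/15, M_2 = 2/15, M_3 = 224/15.
On [1, 2], g'(x) = b_1 + 2c_1·(x - 1) + 3d_1·(x - 1)² with b_1 = Δ_1 - h_1(2M_1 + M_2)/6 = 47/15, c_1 = M_1/2 = -161/15, d_1 = (M_2 - M_1)/(6h_1) = 18/5. So g'(1) = 47/15.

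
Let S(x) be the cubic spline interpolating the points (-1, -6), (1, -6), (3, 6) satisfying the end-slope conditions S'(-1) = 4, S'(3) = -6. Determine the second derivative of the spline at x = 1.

14

Let σ_i = S''(x_i). Step sizes h_i = 2, 2; slopes of the chords Δ_i = (y_(i+1) - y_i)/h_i = 0, 6.
  2·σ_0 + 8·σ_1 + 2·σ_2 = 6(Δ_1 - Δ_0) = 36
Clamped end conditions give two more equations: 2h_0·σ_0 + h_0·σ_1 = 6(Δ_0 - S'(-1)) = -24 and h_1·σ_1 + 2h_1·σ_2 = 6(S'(3) - Δ_1) = -72.
Solving: σ_0 = -13, σ_1 = 14, σ_2 = -25.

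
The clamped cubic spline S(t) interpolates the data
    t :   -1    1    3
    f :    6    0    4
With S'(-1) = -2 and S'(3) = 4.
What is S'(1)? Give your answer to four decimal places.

-1.2500

Let σ_i = S''(x_i). Step sizes h_i = 2, 2; slopes of the chords Δ_i = (y_(i+1) - y_i)/h_i = -3, 2.
  2·σ_0 + 8·σ_1 + 2·σ_2 = 6(Δ_1 - Δ_0) = 30
Clamped end conditions give two more equations: 2h_0·σ_0 + h_0·σ_1 = 6(Δ_0 - S'(-1)) = -6 and h_1·σ_1 + 2h_1·σ_2 = 6(S'(3) - Δ_1) = 12.
Forward elimination and back-substitution give σ_0 = -15/4, σ_1 = 9/2, σ_2 = 3/4.
On [1, 3], S'(t) = b_1 + 2c_1·(t - 1) + 3d_1·(t - 1)² with b_1 = Δ_1 - h_1(2σ_1 + σ_2)/6 = -5/4, c_1 = σ_1/2 = 9/4, d_1 = (σ_2 - σ_1)/(6h_1) = -5/16. So S'(1) = -5/4.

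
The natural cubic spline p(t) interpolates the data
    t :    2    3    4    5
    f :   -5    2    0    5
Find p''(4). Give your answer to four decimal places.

Put m_i = p'' at the i-th knot. Here h = (1, 1, 1) and Δ = (7, -2, 5), so the interior equations h_(i-1)·m_(i-1) + 2(h_(i-1)+h_i)·m_i + h_i·m_(i+1) = 6(Δ_i − Δ_(i-1)) read
  1·m_0 + 4·m_1 + 1·m_2 = 6(Δ_1 - Δ_0) = -54
  1·m_1 + 4·m_2 + 1·m_3 = 6(Δ_2 - Δ_1) = 42
Natural end conditions: m_0 = m_3 = 0.
Forward elimination and back-substitution give m_0 = 0, m_1 = -86/5, m_2 = 74/5, m_3 = 0.

14.8000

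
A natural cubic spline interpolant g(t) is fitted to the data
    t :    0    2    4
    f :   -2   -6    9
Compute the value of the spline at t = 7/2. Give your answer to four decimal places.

4.1367

Put M_i = g'' at the i-th knot. Here h = (2, 2) and Δ = (-2, 15/2), so the interior equations h_(i-1)·M_(i-1) + 2(h_(i-1)+h_i)·M_i + h_i·M_(i+1) = 6(Δ_i − Δ_(i-1)) read
  2·M_0 + 8·M_1 + 2·M_2 = 6(Δ_1 - Δ_0) = 57
Natural end conditions: M_0 = M_2 = 0.
Forward elimination and back-substitution give M_0 = 0, M_1 = 57/8, M_2 = 0.
On [2, 4], g(t) = -6 + 11/4·(t - 2) + 57/16·(t - 2)² - 19/32·(t - 2)³.
With (t - 2) = 3/2: g(7/2) = 1059/256.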